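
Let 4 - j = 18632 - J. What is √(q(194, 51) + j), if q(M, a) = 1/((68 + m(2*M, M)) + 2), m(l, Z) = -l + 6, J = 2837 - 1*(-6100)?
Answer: I*√235840254/156 ≈ 98.443*I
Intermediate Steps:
J = 8937 (J = 2837 + 6100 = 8937)
j = -9691 (j = 4 - (18632 - 1*8937) = 4 - (18632 - 8937) = 4 - 1*9695 = 4 - 9695 = -9691)
m(l, Z) = 6 - l
q(M, a) = 1/(76 - 2*M) (q(M, a) = 1/((68 + (6 - 2*M)) + 2) = 1/((74 - 2*M) + 2) = 1/(76 - 2*M))
√(q(194, 51) + j) = √(-1/(-76 + 2*194) - 9691) = √(-1/(-76 + 388) - 9691) = √(-1/312 - 9691) = √(-3023593/312) = I*√235840254/156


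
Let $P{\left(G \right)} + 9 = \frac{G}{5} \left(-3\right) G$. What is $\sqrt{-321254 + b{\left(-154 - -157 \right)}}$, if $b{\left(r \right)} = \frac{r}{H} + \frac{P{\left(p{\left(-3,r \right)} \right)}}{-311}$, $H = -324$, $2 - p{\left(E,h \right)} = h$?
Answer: $\frac{i \sqrt{251683248956115}}{27990} \approx 566.79 i$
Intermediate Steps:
$p{\left(E,h \right)} = 2 - h$
$P{\left(G \right)} = -9 - \frac{3 G^{2}}{5}$ ($P{\left(G \right)} = -9 + \frac{G}{5} \left(-3\right) G = -9 + - \frac{3 G}{5} G = -9 - \frac{3 G^{2}}{5}$)
$b{\left(r \right)} = \frac{9}{311} - \frac{r}{324} + \frac{3 \left(2 - r\right)^{2}}{1555}$ ($b{\left(r \right)} = \frac{r}{-324} + \frac{-9 - \frac{3 \left(2 - r\right)^{2}}{5}}{-311} = r \left(- \frac{1}{324}\right) + \left(-9 - \frac{3 \left(2 - r\right)^{2}}{5}\right) \left(- \frac{1}{311}\right) = - \frac{r}{324} + \left(\frac{9}{311} + \frac{3 \left(2 - r\right)^{2}}{1555}\right) = \frac{9}{311} - \frac{r}{324} + \frac{3 \left(2 - r\right)^{2}}{1555}$)
$\sqrt{-321254 + b{\left(-154 - -157 \right)}} = \sqrt{-321254 + \left(\frac{57}{1555} - \frac{5443 \left(-154 - -157\right)}{503820} + \frac{3 \left(-154 - -157\right)^{2}}{1555}\right)} = \sqrt{-321254 + \left(\frac{57}{1555} - \frac{5443 \left(-154 + 157\right)}{503820} + \frac{3 \left(-154 + 157\right)^{2}}{1555}\right)} = \sqrt{-321254 + \left(\frac{57}{1555} - \frac{5443}{167940} + \frac{3 \cdot 3^{2}}{1555}\right)} = \sqrt{-321254 + \left(\frac{57}{1555} - \frac{5443}{167940} + \frac{3}{1555} \cdot 9\right)} = \sqrt{-321254 + \left(\frac{57}{1555} - \frac{5443}{167940} + \frac{27}{1555}\right)} = \sqrt{-321254 + \frac{3629}{167940}} = \sqrt{- \frac{53951393131}{167940}} = \frac{i \sqrt{251683248956115}}{27990}$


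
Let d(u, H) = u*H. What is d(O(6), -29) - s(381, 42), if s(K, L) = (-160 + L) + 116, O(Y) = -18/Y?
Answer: 89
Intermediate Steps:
d(u, H) = H*u
s(K, L) = -44 + L
d(O(6), -29) - s(381, 42) = -(-522)/6 - (-44 + 42) = -(-522)/6 - 1*(-2) = -29*(-3) + 2 = 87 + 2 = 89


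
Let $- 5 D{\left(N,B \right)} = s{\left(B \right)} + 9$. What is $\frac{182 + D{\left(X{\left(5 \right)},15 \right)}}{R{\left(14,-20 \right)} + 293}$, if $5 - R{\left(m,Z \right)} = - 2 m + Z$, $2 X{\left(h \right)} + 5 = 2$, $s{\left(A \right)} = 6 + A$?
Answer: $\frac{88}{173} \approx 0.50867$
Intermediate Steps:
$X{\left(h \right)} = - \frac{3}{2}$ ($X{\left(h \right)} = - \frac{5}{2} + \frac{1}{2} \cdot 2 = - \frac{5}{2} + 1 = - \frac{3}{2}$)
$D{\left(N,B \right)} = -3 - \frac{B}{5}$ ($D{\left(N,B \right)} = - \frac{\left(6 + B\right) + 9}{5} = - \frac{15 + B}{5} = -3 - \frac{B}{5}$)
$R{\left(m,Z \right)} = 5 - Z + 2 m$ ($R{\left(m,Z \right)} = 5 - \left(- 2 m + Z\right) = 5 - \left(Z - 2 m\right) = 5 - Z + 2 m$)
$\frac{182 + D{\left(X{\left(5 \right)},15 \right)}}{R{\left(14,-20 \right)} + 293} = \frac{182 - 6}{\left(5 - -20 + 2 \cdot 14\right) + 293} = \frac{182 - 6}{\left(5 + 20 + 28\right) + 293} = \frac{182 - 6}{53 + 293} = \frac{176}{346} = 176 \cdot \frac{1}{346} = \frac{88}{173}$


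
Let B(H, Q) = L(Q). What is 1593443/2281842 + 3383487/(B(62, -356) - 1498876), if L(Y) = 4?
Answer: -888702607793/570031513704 ≈ -1.5590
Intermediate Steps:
B(H, Q) = 4
1593443/2281842 + 3383487/(B(62, -356) - 1498876) = 1593443/2281842 + 3383487/(4 - 1498876) = 1593443*(1/2281842) + 3383487/(-1498872) = 1593443/2281842 + 3383487*(-1/1498872) = 1593443/2281842 - 1127829/499624 = -888702607793/570031513704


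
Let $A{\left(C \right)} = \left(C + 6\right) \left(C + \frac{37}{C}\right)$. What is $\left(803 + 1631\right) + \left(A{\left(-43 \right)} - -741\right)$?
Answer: $\frac{206307}{43} \approx 4797.8$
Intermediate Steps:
$A{\left(C \right)} = \left(6 + C\right) \left(C + \frac{37}{C}\right)$
$\left(803 + 1631\right) + \left(A{\left(-43 \right)} - -741\right) = \left(803 + 1631\right) + \left(\left(37 + \left(-43\right)^{2} + 6 \left(-43\right) + \frac{222}{-43}\right) - -741\right) = 2434 + \left(\left(37 + 1849 - 258 + 222 \left(- \frac{1}{43}\right)\right) + 741\right) = 2434 + \left(\left(37 + 1849 - 258 - \frac{222}{43}\right) + 741\right) = 2434 + \left(\frac{69782}{43} + 741\right) = 2434 + \frac{101645}{43} = \frac{206307}{43}$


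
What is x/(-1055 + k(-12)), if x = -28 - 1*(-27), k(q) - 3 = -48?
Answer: 1/1100 ≈ 0.00090909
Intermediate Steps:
k(q) = -45 (k(q) = 3 - 48 = -45)
x = -1 (x = -28 + 27 = -1)
x/(-1055 + k(-12)) = -1/(-1055 - 45) = -1/(-1100) = -1/1100*(-1) = 1/1100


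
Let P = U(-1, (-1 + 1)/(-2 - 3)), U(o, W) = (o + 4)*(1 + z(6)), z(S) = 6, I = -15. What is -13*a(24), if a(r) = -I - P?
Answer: 78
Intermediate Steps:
U(o, W) = 28 + 7*o (U(o, W) = (o + 4)*(1 + 6) = (4 + o)*7 = 28 + 7*o)
P = 21 (P = 28 + 7*(-1) = 28 - 7 = 21)
a(r) = -6 (a(r) = -1*(-15) - 1*21 = 15 - 21 = -6)
-13*a(24) = -13*(-6) = 78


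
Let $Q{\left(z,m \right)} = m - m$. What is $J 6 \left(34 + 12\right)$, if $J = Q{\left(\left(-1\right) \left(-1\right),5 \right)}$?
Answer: $0$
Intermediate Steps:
$Q{\left(z,m \right)} = 0$
$J = 0$
$J 6 \left(34 + 12\right) = 0 \cdot 6 \left(34 + 12\right) = 0 \cdot 46 = 0$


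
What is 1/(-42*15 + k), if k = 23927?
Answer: 1/23297 ≈ 4.2924e-5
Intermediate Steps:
1/(-42*15 + k) = 1/(-42*15 + 23927) = 1/(-630 + 23927) = 1/23297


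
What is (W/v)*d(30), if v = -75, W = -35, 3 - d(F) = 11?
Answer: -56/15 ≈ -3.7333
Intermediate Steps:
d(F) = -8 (d(F) = 3 - 1*11 = 3 - 11 = -8)
(W/v)*d(30) = -35/(-75)*(-8) = -35*(-1/75)*(-8) = (7/15)*(-8) = -56/15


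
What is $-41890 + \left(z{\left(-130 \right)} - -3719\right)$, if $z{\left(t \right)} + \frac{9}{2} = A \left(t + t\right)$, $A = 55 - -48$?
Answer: $- \frac{129911}{2} \approx -64956.0$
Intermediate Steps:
$A = 103$ ($A = 55 + 48 = 103$)
$z{\left(t \right)} = - \frac{9}{2} + 206 t$ ($z{\left(t \right)} = - \frac{9}{2} + 103 \left(t + t\right) = - \frac{9}{2} + 103 \cdot 2 t = - \frac{9}{2} + 206 t$)
$-41890 + \left(z{\left(-130 \right)} - -3719\right) = -41890 + \left(\left(- \frac{9}{2} + 206 \left(-130\right)\right) - -3719\right) = -41890 + \left(\left(- \frac{9}{2} - 26780\right) + 3719\right) = -41890 + \left(- \frac{53569}{2} + 3719\right) = -41890 - \frac{46131}{2} = - \frac{129911}{2}$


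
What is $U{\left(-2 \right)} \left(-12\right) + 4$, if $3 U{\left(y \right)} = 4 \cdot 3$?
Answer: $-44$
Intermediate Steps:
$U{\left(y \right)} = 4$ ($U{\left(y \right)} = \frac{4 \cdot 3}{3} = \frac{1}{3} \cdot 12 = 4$)
$U{\left(-2 \right)} \left(-12\right) + 4 = 4 \left(-12\right) + 4 = -48 + 4 = -44$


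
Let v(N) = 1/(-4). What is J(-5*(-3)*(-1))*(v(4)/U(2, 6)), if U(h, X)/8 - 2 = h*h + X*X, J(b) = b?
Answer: 5/448 ≈ 0.011161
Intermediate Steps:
U(h, X) = 16 + 8*X² + 8*h² (U(h, X) = 16 + 8*(h*h + X*X) = 16 + 8*(h² + X²) = 16 + 8*(X² + h²) = 16 + (8*X² + 8*h²) = 16 + 8*X² + 8*h²)
v(N) = -¼
J(-5*(-3)*(-1))*(v(4)/U(2, 6)) = (-5*(-3)*(-1))*(-1/(4*(16 + 8*6² + 8*2²))) = (15*(-1))*(-1/(4*(16 + 8*36 + 8*4))) = -(-15)/(4*(16 + 288 + 32)) = -(-15)/(4*336) = -15*(-1/1344) = 5/448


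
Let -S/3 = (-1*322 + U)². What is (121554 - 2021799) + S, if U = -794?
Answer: -5636613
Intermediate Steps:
S = -3736368 (S = -3*(-1*322 - 794)² = -3*(-322 - 794)² = -3*(-1116)² = -3*1245456 = -3736368)
(121554 - 2021799) + S = (121554 - 2021799) - 3736368 = -1900245 - 3736368 = -5636613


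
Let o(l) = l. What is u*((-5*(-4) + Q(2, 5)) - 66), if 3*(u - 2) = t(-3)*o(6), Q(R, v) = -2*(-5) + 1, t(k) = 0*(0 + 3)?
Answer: -70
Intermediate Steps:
t(k) = 0 (t(k) = 0*3 = 0)
Q(R, v) = 11 (Q(R, v) = 10 + 1 = 11)
u = 2 (u = 2 + (0*6)/3 = 2 + (⅓)*0 = 2 + 0 = 2)
u*((-5*(-4) + Q(2, 5)) - 66) = 2*((-5*(-4) + 11) - 66) = 2*((20 + 11) - 66) = 2*(31 - 66) = 2*(-35) = -70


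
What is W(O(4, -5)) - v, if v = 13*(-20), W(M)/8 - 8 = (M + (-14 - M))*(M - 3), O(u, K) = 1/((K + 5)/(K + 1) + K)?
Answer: 3412/5 ≈ 682.40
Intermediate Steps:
O(u, K) = 1/(K + (5 + K)/(1 + K)) (O(u, K) = 1/((5 + K)/(1 + K) + K) = 1/(K + (5 + K)/(1 + K)))
W(M) = 400 - 112*M (W(M) = 64 + 8*((M + (-14 - M))*(M - 3)) = 64 + 8*(-14*(-3 + M)) = 64 + 8*(42 - 14*M) = 64 + (336 - 112*M) = 400 - 112*M)
v = -260
W(O(4, -5)) - v = (400 - 112*(1 - 5)/(5 + (-5)**2 + 2*(-5))) - 1*(-260) = (400 - 112*(-4)/(5 + 25 - 10)) + 260 = (400 - 112*(-4)/20) + 260 = (400 - 28*(-4)/5) + 260 = (400 - 112*(-1/5)) + 260 = (400 + 112/5) + 260 = 2112/5 + 260 = 3412/5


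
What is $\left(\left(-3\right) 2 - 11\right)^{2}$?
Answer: $289$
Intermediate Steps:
$\left(\left(-3\right) 2 - 11\right)^{2} = \left(-6 - 11\right)^{2} = \left(-17\right)^{2} = 289$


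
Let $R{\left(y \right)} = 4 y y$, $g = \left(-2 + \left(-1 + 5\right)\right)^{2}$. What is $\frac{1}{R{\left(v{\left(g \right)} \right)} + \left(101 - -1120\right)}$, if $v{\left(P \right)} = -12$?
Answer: $\frac{1}{1797} \approx 0.00055648$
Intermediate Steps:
$g = 4$ ($g = \left(-2 + 4\right)^{2} = 2^{2} = 4$)
$R{\left(y \right)} = 4 y^{2}$
$\frac{1}{R{\left(v{\left(g \right)} \right)} + \left(101 - -1120\right)} = \frac{1}{4 \left(-12\right)^{2} + \left(101 - -1120\right)} = \frac{1}{4 \cdot 144 + \left(101 + 1120\right)} = \frac{1}{576 + 1221} = \frac{1}{1797}$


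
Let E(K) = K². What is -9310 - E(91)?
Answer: -17591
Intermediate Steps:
-9310 - E(91) = -9310 - 1*91² = -9310 - 1*8281 = -9310 - 8281 = -17591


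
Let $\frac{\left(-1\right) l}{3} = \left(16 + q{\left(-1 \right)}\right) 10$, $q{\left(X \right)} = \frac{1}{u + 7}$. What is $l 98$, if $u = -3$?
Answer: $-47775$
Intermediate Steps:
$q{\left(X \right)} = \frac{1}{4}$ ($q{\left(X \right)} = \frac{1}{-3 + 7} = \frac{1}{4}$)
$l = - \frac{975}{2}$ ($l = - 3 \left(16 + \frac{1}{4}\right) 10 = - 3 \cdot \frac{65}{4} \cdot 10 = \left(-3\right) \frac{325}{2} = - \frac{975}{2} \approx -487.5$)
$l 98 = \left(- \frac{975}{2}\right) 98 = -47775$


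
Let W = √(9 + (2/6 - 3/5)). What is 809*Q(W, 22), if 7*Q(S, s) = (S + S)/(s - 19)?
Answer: 1618*√1965/315 ≈ 227.69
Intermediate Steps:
W = √1965/15 (W = √(9 + (2*(⅙) - 3*⅕)) = √(9 + (⅓ - ⅗)) = √(9 - 4/15) = √(131/15) = √1965/15 ≈ 2.9552)
Q(S, s) = 2*S/(7*(-19 + s)) (Q(S, s) = ((S + S)/(s - 19))/7 = ((2*S)/(-19 + s))/7 = (2*S/(-19 + s))/7 = 2*S/(7*(-19 + s)))
809*Q(W, 22) = 809*(2*(√1965/15)/(7*(-19 + 22))) = 809*((2/7)*(√1965/15)/3) = 809*((2/7)*(√1965/15)*(⅓)) = 809*(2*√1965/315) = 1618*√1965/315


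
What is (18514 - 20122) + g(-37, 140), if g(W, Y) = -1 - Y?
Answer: -1749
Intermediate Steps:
(18514 - 20122) + g(-37, 140) = (18514 - 20122) + (-1 - 1*140) = -1608 + (-1 - 140) = -1608 - 141 = -1749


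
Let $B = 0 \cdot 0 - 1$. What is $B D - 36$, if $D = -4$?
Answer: $-32$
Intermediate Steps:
$B = -1$ ($B = 0 - 1 = -1$)
$B D - 36 = \left(-1\right) \left(-4\right) - 36 = 4 - 36 = -32$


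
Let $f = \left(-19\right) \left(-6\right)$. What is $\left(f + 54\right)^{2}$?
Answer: $28224$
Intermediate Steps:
$f = 114$
$\left(f + 54\right)^{2} = \left(114 + 54\right)^{2} = 168^{2} = 28224$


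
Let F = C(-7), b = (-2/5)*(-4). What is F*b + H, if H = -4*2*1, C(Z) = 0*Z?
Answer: -8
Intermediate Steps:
C(Z) = 0
b = 8/5 (b = ((⅕)*(-2))*(-4) = -⅖*(-4) = 8/5 ≈ 1.6000)
H = -8 (H = -8*1 = -8)
F = 0
F*b + H = 0*(8/5) - 8 = 0 - 8 = -8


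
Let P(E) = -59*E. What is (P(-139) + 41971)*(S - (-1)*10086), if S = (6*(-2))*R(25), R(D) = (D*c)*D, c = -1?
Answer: 882324792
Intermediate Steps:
R(D) = -D² (R(D) = (D*(-1))*D = (-D)*D = -D²)
S = 7500 (S = (6*(-2))*(-1*25²) = -(-12)*625 = -12*(-625) = 7500)
(P(-139) + 41971)*(S - (-1)*10086) = (-59*(-139) + 41971)*(7500 - (-1)*10086) = (8201 + 41971)*(7500 - 1*(-10086)) = 50172*(7500 + 10086) = 50172*17586 = 882324792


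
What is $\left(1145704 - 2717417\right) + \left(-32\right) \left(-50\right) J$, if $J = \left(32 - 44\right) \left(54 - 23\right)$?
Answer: $-2166913$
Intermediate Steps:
$J = -372$ ($J = \left(-12\right) 31 = -372$)
$\left(1145704 - 2717417\right) + \left(-32\right) \left(-50\right) J = \left(1145704 - 2717417\right) + \left(-32\right) \left(-50\right) \left(-372\right) = -1571713 + 1600 \left(-372\right) = -1571713 - 595200 = -2166913$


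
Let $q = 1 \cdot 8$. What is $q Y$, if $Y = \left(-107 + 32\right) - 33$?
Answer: $-864$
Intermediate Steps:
$Y = -108$ ($Y = -75 - 33 = -108$)
$q = 8$
$q Y = 8 \left(-108\right) = -864$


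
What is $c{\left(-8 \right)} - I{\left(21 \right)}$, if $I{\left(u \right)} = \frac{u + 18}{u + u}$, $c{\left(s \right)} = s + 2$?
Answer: $- \frac{97}{14} \approx -6.9286$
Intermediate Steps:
$c{\left(s \right)} = 2 + s$
$I{\left(u \right)} = \frac{18 + u}{2 u}$
$c{\left(-8 \right)} - I{\left(21 \right)} = \left(2 - 8\right) - \frac{18 + 21}{2 \cdot 21} = -6 - \frac{1}{2} \cdot \frac{1}{21} \cdot 39 = -6 - \frac{13}{14} = - \frac{97}{14}$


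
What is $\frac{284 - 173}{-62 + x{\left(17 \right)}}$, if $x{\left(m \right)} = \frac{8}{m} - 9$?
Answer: $- \frac{1887}{1199} \approx -1.5738$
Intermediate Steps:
$x{\left(m \right)} = -9 + \frac{8}{m}$ ($x{\left(m \right)} = \frac{8}{m} - 9 = -9 + \frac{8}{m}$)
$\frac{284 - 173}{-62 + x{\left(17 \right)}} = \frac{284 - 173}{-62 - \left(9 - \frac{8}{17}\right)} = \frac{111}{-62 + \left(-9 + 8 \cdot \frac{1}{17}\right)} = \frac{111}{-62 + \left(-9 + \frac{8}{17}\right)} = \frac{111}{-62 - \frac{145}{17}} = \frac{111}{- \frac{1199}{17}} = 111 \left(- \frac{17}{1199}\right) = - \frac{1887}{1199}$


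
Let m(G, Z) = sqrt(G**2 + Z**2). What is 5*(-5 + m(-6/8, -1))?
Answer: -75/4 ≈ -18.750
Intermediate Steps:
5*(-5 + m(-6/8, -1)) = 5*(-5 + sqrt((-6/8)**2 + (-1)**2)) = 5*(-5 + sqrt((-6*1/8)**2 + 1)) = 5*(-5 + sqrt((-3/4)**2 + 1)) = 5*(-5 + sqrt(9/16 + 1)) = 5*(-5 + sqrt(25/16)) = 5*(-5 + 5/4) = 5*(-15/4) = -75/4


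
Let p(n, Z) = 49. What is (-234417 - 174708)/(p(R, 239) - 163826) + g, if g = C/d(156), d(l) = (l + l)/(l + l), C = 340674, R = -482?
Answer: 55794974823/163777 ≈ 3.4068e+5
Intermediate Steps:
d(l) = 1 (d(l) = (2*l)/((2*l)) = (2*l)*(1/(2*l)) = 1)
g = 340674 (g = 340674/1 = 340674*1 = 340674)
(-234417 - 174708)/(p(R, 239) - 163826) + g = (-234417 - 174708)/(49 - 163826) + 340674 = -409125/(-163777) + 340674 = -409125*(-1/163777) + 340674 = 409125/163777 + 340674 = 55794974823/163777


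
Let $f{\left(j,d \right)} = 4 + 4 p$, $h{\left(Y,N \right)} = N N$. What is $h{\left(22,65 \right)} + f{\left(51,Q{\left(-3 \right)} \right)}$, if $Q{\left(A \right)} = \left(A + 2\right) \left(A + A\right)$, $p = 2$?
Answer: $4237$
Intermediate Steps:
$h{\left(Y,N \right)} = N^{2}$
$Q{\left(A \right)} = 2 A \left(2 + A\right)$ ($Q{\left(A \right)} = \left(2 + A\right) 2 A = 2 A \left(2 + A\right)$)
$f{\left(j,d \right)} = 12$ ($f{\left(j,d \right)} = 4 + 4 \cdot 2 = 4 + 8 = 12$)
$h{\left(22,65 \right)} + f{\left(51,Q{\left(-3 \right)} \right)} = 65^{2} + 12 = 4225 + 12 = 4237$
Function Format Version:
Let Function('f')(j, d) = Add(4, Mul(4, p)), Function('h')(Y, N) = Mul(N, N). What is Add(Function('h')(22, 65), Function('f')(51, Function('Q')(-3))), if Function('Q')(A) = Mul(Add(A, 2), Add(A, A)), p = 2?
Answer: 4237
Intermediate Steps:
Function('h')(Y, N) = Pow(N, 2)
Function('Q')(A) = Mul(2, A, Add(2, A)) (Function('Q')(A) = Mul(Add(2, A), Mul(2, A)) = Mul(2, A, Add(2, A)))
Function('f')(j, d) = 12 (Function('f')(j, d) = Add(4, Mul(4, 2)) = Add(4, 8) = 12)
Add(Function('h')(22, 65), Function('f')(51, Function('Q')(-3))) = Add(Pow(65, 2), 12) = Add(4225, 12) = 4237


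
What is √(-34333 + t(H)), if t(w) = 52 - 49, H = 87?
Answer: I*√34330 ≈ 185.28*I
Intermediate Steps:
t(w) = 3
√(-34333 + t(H)) = √(-34333 + 3) = √(-34330) = I*√34330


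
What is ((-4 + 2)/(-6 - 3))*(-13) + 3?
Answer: 1/9 ≈ 0.11111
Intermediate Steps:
((-4 + 2)/(-6 - 3))*(-13) + 3 = -2/(-9)*(-13) + 3 = -2*(-1/9)*(-13) + 3 = (2/9)*(-13) + 3 = -26/9 + 3 = 1/9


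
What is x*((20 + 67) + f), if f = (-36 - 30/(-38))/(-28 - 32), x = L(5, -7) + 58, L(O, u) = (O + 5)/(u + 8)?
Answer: 565811/95 ≈ 5955.9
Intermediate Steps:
L(O, u) = (5 + O)/(8 + u)
x = 68 (x = (5 + 5)/(8 - 7) + 58 = 10/1 + 58 = 1*10 + 58 = 10 + 58 = 68)
f = 223/380 (f = (-36 - 30*(-1/38))/(-60) = (-36 + 15/19)*(-1/60) = -669/19*(-1/60) = 223/380 ≈ 0.58684)
x*((20 + 67) + f) = 68*((20 + 67) + 223/380) = 68*(87 + 223/380) = 68*(33283/380) = 565811/95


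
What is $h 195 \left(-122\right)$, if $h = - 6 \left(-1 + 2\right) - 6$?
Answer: $285480$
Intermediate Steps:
$h = -12$ ($h = \left(-6\right) 1 - 6 = -6 - 6 = -12$)
$h 195 \left(-122\right) = \left(-12\right) 195 \left(-122\right) = \left(-2340\right) \left(-122\right) = 285480$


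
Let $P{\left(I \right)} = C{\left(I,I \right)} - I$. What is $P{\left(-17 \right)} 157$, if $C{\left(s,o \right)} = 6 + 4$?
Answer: $4239$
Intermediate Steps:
$C{\left(s,o \right)} = 10$
$P{\left(I \right)} = 10 - I$
$P{\left(-17 \right)} 157 = \left(10 - -17\right) 157 = \left(10 + 17\right) 157 = 27 \cdot 157 = 4239$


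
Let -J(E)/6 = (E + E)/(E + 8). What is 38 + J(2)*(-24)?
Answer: 478/5 ≈ 95.600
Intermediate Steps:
J(E) = -12*E/(8 + E) (J(E) = -6*(E + E)/(E + 8) = -6*2*E/(8 + E) = -12*E/(8 + E))
38 + J(2)*(-24) = 38 - 12*2/(8 + 2)*(-24) = 38 - 12*2/10*(-24) = 38 - 12*2*1/10*(-24) = 38 - 12/5*(-24) = 38 + 288/5 = 478/5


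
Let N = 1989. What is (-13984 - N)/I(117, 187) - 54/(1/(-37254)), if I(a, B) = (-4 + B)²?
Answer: 67370341151/33489 ≈ 2.0117e+6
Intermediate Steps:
(-13984 - N)/I(117, 187) - 54/(1/(-37254)) = (-13984 - 1*1989)/((-4 + 187)²) - 54/(1/(-37254)) = (-13984 - 1989)/(183²) - 54/(-1/37254) = -15973/33489 - 54*(-37254) = -15973*1/33489 + 2011716 = -15973/33489 + 2011716 = 67370341151/33489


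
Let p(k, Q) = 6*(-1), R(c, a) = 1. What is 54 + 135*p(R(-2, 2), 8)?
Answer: -756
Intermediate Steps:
p(k, Q) = -6
54 + 135*p(R(-2, 2), 8) = 54 + 135*(-6) = 54 - 810 = -756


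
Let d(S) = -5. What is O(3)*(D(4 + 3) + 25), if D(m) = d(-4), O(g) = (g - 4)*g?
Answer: -60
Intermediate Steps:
O(g) = g*(-4 + g) (O(g) = (-4 + g)*g = g*(-4 + g))
D(m) = -5
O(3)*(D(4 + 3) + 25) = (3*(-4 + 3))*(-5 + 25) = (3*(-1))*20 = -3*20 = -60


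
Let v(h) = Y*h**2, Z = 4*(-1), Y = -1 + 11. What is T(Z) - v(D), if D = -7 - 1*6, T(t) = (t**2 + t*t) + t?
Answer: -1662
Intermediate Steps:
Y = 10
Z = -4
T(t) = t + 2*t**2 (T(t) = (t**2 + t**2) + t = 2*t**2 + t = t + 2*t**2)
D = -13 (D = -7 - 6 = -13)
v(h) = 10*h**2
T(Z) - v(D) = -4*(1 + 2*(-4)) - 10*(-13)**2 = -4*(1 - 8) - 10*169 = -4*(-7) - 1*1690 = 28 - 1690 = -1662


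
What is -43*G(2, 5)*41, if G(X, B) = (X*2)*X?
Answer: -14104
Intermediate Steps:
G(X, B) = 2*X² (G(X, B) = (2*X)*X = 2*X²)
-43*G(2, 5)*41 = -86*2²*41 = -86*4*41 = -43*8*41 = -344*41 = -14104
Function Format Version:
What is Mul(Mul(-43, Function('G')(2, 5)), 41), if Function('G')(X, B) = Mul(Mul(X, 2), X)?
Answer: -14104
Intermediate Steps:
Function('G')(X, B) = Mul(2, Pow(X, 2)) (Function('G')(X, B) = Mul(Mul(2, X), X) = Mul(2, Pow(X, 2)))
Mul(Mul(-43, Function('G')(2, 5)), 41) = Mul(Mul(-43, Mul(2, Pow(2, 2))), 41) = Mul(Mul(-43, Mul(2, 4)), 41) = Mul(Mul(-43, 8), 41) = Mul(-344, 41) = -14104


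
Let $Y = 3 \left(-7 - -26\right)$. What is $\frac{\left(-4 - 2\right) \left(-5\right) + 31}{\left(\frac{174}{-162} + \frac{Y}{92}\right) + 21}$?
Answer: $\frac{151524}{51035} \approx 2.969$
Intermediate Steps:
$Y = 57$ ($Y = 3 \left(-7 + 26\right) = 3 \cdot 19 = 57$)
$\frac{\left(-4 - 2\right) \left(-5\right) + 31}{\left(\frac{174}{-162} + \frac{Y}{92}\right) + 21} = \frac{\left(-4 - 2\right) \left(-5\right) + 31}{\left(\frac{174}{-162} + \frac{57}{92}\right) + 21} = \frac{\left(-6\right) \left(-5\right) + 31}{\left(174 \left(- \frac{1}{162}\right) + 57 \cdot \frac{1}{92}\right) + 21} = \frac{30 + 31}{\left(- \frac{29}{27} + \frac{57}{92}\right) + 21} = \frac{61}{- \frac{1129}{2484} + 21} = \frac{61}{\frac{51035}{2484}} = 61 \cdot \frac{2484}{51035} = \frac{151524}{51035}$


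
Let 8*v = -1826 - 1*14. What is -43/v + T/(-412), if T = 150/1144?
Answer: 5058151/27101360 ≈ 0.18664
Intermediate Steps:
T = 75/572 (T = 150*(1/1144) = 75/572 ≈ 0.13112)
v = -230 (v = (-1826 - 1*14)/8 = (-1826 - 14)/8 = (⅛)*(-1840) = -230)
-43/v + T/(-412) = -43/(-230) + (75/572)/(-412) = -43*(-1/230) + (75/572)*(-1/412) = 43/230 - 75/235664 = 5058151/27101360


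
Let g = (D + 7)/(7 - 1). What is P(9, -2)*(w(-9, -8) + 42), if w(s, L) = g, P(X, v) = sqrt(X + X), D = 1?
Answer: 130*sqrt(2) ≈ 183.85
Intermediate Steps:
P(X, v) = sqrt(2)*sqrt(X) (P(X, v) = sqrt(2*X) = sqrt(2)*sqrt(X))
g = 4/3 (g = (1 + 7)/(7 - 1) = 8/6 = 8*(1/6) = 4/3 ≈ 1.3333)
w(s, L) = 4/3
P(9, -2)*(w(-9, -8) + 42) = (sqrt(2)*sqrt(9))*(4/3 + 42) = (sqrt(2)*3)*(130/3) = (3*sqrt(2))*(130/3) = 130*sqrt(2)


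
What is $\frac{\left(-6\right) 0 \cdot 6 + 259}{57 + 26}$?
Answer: $\frac{259}{83} \approx 3.1205$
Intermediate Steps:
$\frac{\left(-6\right) 0 \cdot 6 + 259}{57 + 26} = \frac{0 \cdot 6 + 259}{83} = \left(0 + 259\right) \frac{1}{83} = 259 \cdot \frac{1}{83} = \frac{259}{83}$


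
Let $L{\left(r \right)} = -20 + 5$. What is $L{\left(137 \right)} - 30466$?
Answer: $-30481$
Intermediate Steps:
$L{\left(r \right)} = -15$
$L{\left(137 \right)} - 30466 = -15 - 30466 = -30481$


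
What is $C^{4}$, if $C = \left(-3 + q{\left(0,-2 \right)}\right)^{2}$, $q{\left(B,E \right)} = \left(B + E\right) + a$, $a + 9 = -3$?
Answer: $6975757441$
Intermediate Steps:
$a = -12$ ($a = -9 - 3 = -12$)
$q{\left(B,E \right)} = -12 + B + E$ ($q{\left(B,E \right)} = \left(B + E\right) - 12 = -12 + B + E$)
$C = 289$ ($C = \left(-3 - 14\right)^{2} = \left(-17\right)^{2} = 289$)
$C^{4} = 289^{4} = 6975757441$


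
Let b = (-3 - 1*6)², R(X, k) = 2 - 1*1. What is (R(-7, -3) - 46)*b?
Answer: -3645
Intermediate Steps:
R(X, k) = 1 (R(X, k) = 2 - 1 = 1)
b = 81 (b = (-3 - 6)² = (-9)² = 81)
(R(-7, -3) - 46)*b = (1 - 46)*81 = -45*81 = -3645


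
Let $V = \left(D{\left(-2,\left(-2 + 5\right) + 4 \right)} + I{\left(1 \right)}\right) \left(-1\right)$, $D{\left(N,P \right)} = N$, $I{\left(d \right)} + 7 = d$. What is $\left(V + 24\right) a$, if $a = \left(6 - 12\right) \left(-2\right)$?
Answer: $384$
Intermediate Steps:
$I{\left(d \right)} = -7 + d$
$a = 12$ ($a = \left(6 - 12\right) \left(-2\right) = \left(-6\right) \left(-2\right) = 12$)
$V = 8$ ($V = \left(-2 + \left(-7 + 1\right)\right) \left(-1\right) = \left(-2 - 6\right) \left(-1\right) = \left(-8\right) \left(-1\right) = 8$)
$\left(V + 24\right) a = \left(8 + 24\right) 12 = 32 \cdot 12 = 384$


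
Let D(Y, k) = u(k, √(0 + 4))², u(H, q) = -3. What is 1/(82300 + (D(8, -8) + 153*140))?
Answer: 1/103729 ≈ 9.6405e-6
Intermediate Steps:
D(Y, k) = 9 (D(Y, k) = (-3)² = 9)
1/(82300 + (D(8, -8) + 153*140)) = 1/(82300 + (9 + 153*140)) = 1/(82300 + (9 + 21420)) = 1/(82300 + 21429) = 1/103729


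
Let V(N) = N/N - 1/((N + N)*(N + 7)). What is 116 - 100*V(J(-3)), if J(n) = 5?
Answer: 101/6 ≈ 16.833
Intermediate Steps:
V(N) = 1 - 1/(2*N*(7 + N)) (V(N) = 1 - 1/((2*N)*(7 + N)) = 1 - 1/(2*N*(7 + N)))
116 - 100*V(J(-3)) = 116 - 100*(-1/2 + 5**2 + 7*5)/(5*(7 + 5)) = 116 - 20*(-1/2 + 25 + 35)/12 = 116 - 20*119/(12*2) = 116 - 100*119/120 = 116 - 595/6 = 101/6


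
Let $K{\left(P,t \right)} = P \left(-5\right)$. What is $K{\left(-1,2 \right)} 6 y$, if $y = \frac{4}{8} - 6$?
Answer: $-165$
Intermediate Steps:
$K{\left(P,t \right)} = - 5 P$
$y = - \frac{11}{2}$ ($y = 4 \cdot \frac{1}{8} - 6 = \frac{1}{2} - 6 = - \frac{11}{2} \approx -5.5$)
$K{\left(-1,2 \right)} 6 y = \left(-5\right) \left(-1\right) 6 \left(- \frac{11}{2}\right) = 5 \cdot 6 \left(- \frac{11}{2}\right) = 30 \left(- \frac{11}{2}\right) = -165$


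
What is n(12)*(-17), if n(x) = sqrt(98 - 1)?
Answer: -17*sqrt(97) ≈ -167.43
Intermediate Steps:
n(x) = sqrt(97)
n(12)*(-17) = sqrt(97)*(-17) = -17*sqrt(97)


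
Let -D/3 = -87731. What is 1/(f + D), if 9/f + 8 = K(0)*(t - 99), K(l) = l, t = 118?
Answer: 8/2105535 ≈ 3.7995e-6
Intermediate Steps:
D = 263193 (D = -3*(-87731) = 263193)
f = -9/8 (f = 9/(-8 + 0*(118 - 99)) = 9/(-8 + 0*19) = 9/(-8 + 0) = 9/(-8) = 9*(-⅛) = -9/8 ≈ -1.1250)
1/(f + D) = 1/(-9/8 + 263193) = 1/(2105535/8) = 8/2105535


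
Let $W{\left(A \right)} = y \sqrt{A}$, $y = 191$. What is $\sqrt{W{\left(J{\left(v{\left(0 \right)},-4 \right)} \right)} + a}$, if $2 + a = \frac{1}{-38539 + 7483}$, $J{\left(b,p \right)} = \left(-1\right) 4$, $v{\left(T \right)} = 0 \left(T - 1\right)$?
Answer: $\frac{\sqrt{-120561333 + 23026843872 i}}{7764} \approx 13.784 + 13.857 i$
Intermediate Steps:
$v{\left(T \right)} = 0$ ($v{\left(T \right)} = 0 \left(-1 + T\right) = 0$)
$J{\left(b,p \right)} = -4$
$a = - \frac{62113}{31056}$ ($a = -2 + \frac{1}{-38539 + 7483} = -2 + \frac{1}{-31056} = -2 - \frac{1}{31056} = - \frac{62113}{31056} \approx -2.0$)
$W{\left(A \right)} = 191 \sqrt{A}$
$\sqrt{W{\left(J{\left(v{\left(0 \right)},-4 \right)} \right)} + a} = \sqrt{191 \sqrt{-4} - \frac{62113}{31056}} = \sqrt{191 \cdot 2 i - \frac{62113}{31056}} = \sqrt{382 i - \frac{62113}{31056}} = \sqrt{- \frac{62113}{31056} + 382 i}$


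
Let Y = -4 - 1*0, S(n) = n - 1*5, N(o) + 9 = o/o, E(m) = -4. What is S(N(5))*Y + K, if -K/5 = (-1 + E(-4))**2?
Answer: -73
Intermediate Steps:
N(o) = -8 (N(o) = -9 + o/o = -9 + 1 = -8)
S(n) = -5 + n (S(n) = n - 5 = -5 + n)
K = -125 (K = -5*(-1 - 4)**2 = -5*(-5)**2 = -5*25 = -125)
Y = -4 (Y = -4 + 0 = -4)
S(N(5))*Y + K = (-5 - 8)*(-4) - 125 = -13*(-4) - 125 = 52 - 125 = -73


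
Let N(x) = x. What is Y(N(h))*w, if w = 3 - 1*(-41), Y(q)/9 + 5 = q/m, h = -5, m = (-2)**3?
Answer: -3465/2 ≈ -1732.5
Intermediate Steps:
m = -8
Y(q) = -45 - 9*q/8 (Y(q) = -45 + 9*(q/(-8)) = -45 + 9*(q*(-1/8)) = -45 + 9*(-q/8) = -45 - 9*q/8)
w = 44 (w = 3 + 41 = 44)
Y(N(h))*w = (-45 - 9/8*(-5))*44 = (-45 + 45/8)*44 = -315/8*44 = -3465/2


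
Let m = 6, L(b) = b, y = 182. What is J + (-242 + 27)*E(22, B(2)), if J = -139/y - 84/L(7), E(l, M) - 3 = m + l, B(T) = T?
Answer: -1215353/182 ≈ -6677.8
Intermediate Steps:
E(l, M) = 9 + l (E(l, M) = 3 + (6 + l) = 9 + l)
J = -2323/182 (J = -139/182 - 84/7 = -139*1/182 - 84*1/7 = -139/182 - 12 = -2323/182 ≈ -12.764)
J + (-242 + 27)*E(22, B(2)) = -2323/182 + (-242 + 27)*(9 + 22) = -2323/182 - 215*31 = -2323/182 - 6665 = -1215353/182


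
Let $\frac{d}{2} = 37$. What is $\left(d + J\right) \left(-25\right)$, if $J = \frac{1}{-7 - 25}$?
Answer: $- \frac{59175}{32} \approx -1849.2$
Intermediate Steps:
$d = 74$ ($d = 2 \cdot 37 = 74$)
$J = - \frac{1}{32}$ ($J = \frac{1}{-32} = - \frac{1}{32} \approx -0.03125$)
$\left(d + J\right) \left(-25\right) = \left(74 - \frac{1}{32}\right) \left(-25\right) = \frac{2367}{32} \left(-25\right) = - \frac{59175}{32}$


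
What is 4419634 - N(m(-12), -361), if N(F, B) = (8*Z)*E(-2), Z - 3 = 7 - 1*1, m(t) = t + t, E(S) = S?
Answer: 4419778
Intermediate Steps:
m(t) = 2*t
Z = 9 (Z = 3 + (7 - 1*1) = 3 + (7 - 1) = 3 + 6 = 9)
N(F, B) = -144 (N(F, B) = (8*9)*(-2) = 72*(-2) = -144)
4419634 - N(m(-12), -361) = 4419634 - 1*(-144) = 4419634 + 144 = 4419778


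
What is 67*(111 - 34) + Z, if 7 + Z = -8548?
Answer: -3396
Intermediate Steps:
Z = -8555 (Z = -7 - 8548 = -8555)
67*(111 - 34) + Z = 67*(111 - 34) - 8555 = 67*77 - 8555 = 5159 - 8555 = -3396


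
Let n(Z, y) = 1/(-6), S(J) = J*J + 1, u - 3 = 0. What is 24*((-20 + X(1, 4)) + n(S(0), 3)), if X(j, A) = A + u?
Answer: -316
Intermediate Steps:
u = 3 (u = 3 + 0 = 3)
S(J) = 1 + J² (S(J) = J² + 1 = 1 + J²)
X(j, A) = 3 + A (X(j, A) = A + 3 = 3 + A)
n(Z, y) = -⅙
24*((-20 + X(1, 4)) + n(S(0), 3)) = 24*((-20 + (3 + 4)) - ⅙) = 24*((-20 + 7) - ⅙) = 24*(-13 - ⅙) = 24*(-79/6) = -316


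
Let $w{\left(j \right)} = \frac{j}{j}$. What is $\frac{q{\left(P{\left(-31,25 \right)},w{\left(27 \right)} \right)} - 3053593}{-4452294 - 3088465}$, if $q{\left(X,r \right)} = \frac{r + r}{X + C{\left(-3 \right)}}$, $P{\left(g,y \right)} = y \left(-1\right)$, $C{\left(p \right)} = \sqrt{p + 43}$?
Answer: $\frac{357270391}{882268803} + \frac{4 \sqrt{10}}{4411344015} \approx 0.40494$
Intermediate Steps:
$w{\left(j \right)} = 1$
$C{\left(p \right)} = \sqrt{43 + p}$
$P{\left(g,y \right)} = - y$
$q{\left(X,r \right)} = \frac{2 r}{X + 2 \sqrt{10}}$ ($q{\left(X,r \right)} = \frac{r + r}{X + \sqrt{43 - 3}} = \frac{2 r}{X + \sqrt{40}} = \frac{2 r}{X + 2 \sqrt{10}}$)
$\frac{q{\left(P{\left(-31,25 \right)},w{\left(27 \right)} \right)} - 3053593}{-4452294 - 3088465} = \frac{2 \cdot 1 \frac{1}{\left(-1\right) 25 + 2 \sqrt{10}} - 3053593}{-4452294 - 3088465} = \frac{2 \cdot 1 \frac{1}{-25 + 2 \sqrt{10}} - 3053593}{-7540759} = \left(\frac{2}{-25 + 2 \sqrt{10}} - 3053593\right) \left(- \frac{1}{7540759}\right) = \left(-3053593 + \frac{2}{-25 + 2 \sqrt{10}}\right) \left(- \frac{1}{7540759}\right) = \frac{3053593}{7540759} - \frac{2}{7540759 \left(-25 + 2 \sqrt{10}\right)}$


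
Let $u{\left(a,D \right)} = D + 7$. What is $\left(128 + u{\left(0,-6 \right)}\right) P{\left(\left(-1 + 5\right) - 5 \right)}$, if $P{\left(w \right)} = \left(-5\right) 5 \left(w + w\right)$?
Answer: $6450$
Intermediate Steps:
$u{\left(a,D \right)} = 7 + D$
$P{\left(w \right)} = - 50 w$ ($P{\left(w \right)} = - 25 \cdot 2 w = - 50 w$)
$\left(128 + u{\left(0,-6 \right)}\right) P{\left(\left(-1 + 5\right) - 5 \right)} = \left(128 + \left(7 - 6\right)\right) \left(- 50 \left(\left(-1 + 5\right) - 5\right)\right) = \left(128 + 1\right) \left(- 50 \left(4 - 5\right)\right) = 129 \left(\left(-50\right) \left(-1\right)\right) = 129 \cdot 50 = 6450$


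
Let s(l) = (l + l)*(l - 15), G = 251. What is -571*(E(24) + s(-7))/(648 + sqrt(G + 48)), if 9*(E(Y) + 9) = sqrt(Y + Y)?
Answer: -110632392/419605 - 164448*sqrt(3)/419605 + 2284*sqrt(897)/3776445 + 170729*sqrt(299)/419605 ≈ -257.28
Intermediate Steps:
E(Y) = -9 + sqrt(2)*sqrt(Y)/9 (E(Y) = -9 + sqrt(Y + Y)/9 = -9 + sqrt(2*Y)/9 = -9 + (sqrt(2)*sqrt(Y))/9 = -9 + sqrt(2)*sqrt(Y)/9)
s(l) = 2*l*(-15 + l) (s(l) = (2*l)*(-15 + l) = 2*l*(-15 + l))
-571*(E(24) + s(-7))/(648 + sqrt(G + 48)) = -571*((-9 + sqrt(2)*sqrt(24)/9) + 2*(-7)*(-15 - 7))/(648 + sqrt(251 + 48)) = -571*((-9 + sqrt(2)*(2*sqrt(6))/9) + 2*(-7)*(-22))/(648 + sqrt(299)) = -571*((-9 + 4*sqrt(3)/9) + 308)/(648 + sqrt(299)) = -571*(299 + 4*sqrt(3)/9)/(648 + sqrt(299))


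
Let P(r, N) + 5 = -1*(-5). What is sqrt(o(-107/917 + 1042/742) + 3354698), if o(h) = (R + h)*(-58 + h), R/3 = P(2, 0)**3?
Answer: 7*sqrt(3300214943858)/6943 ≈ 1831.6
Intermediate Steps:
P(r, N) = 0 (P(r, N) = -5 - 1*(-5) = -5 + 5 = 0)
R = 0 (R = 3*0**3 = 3*0 = 0)
o(h) = h*(-58 + h) (o(h) = (0 + h)*(-58 + h) = h*(-58 + h))
sqrt(o(-107/917 + 1042/742) + 3354698) = sqrt((-107/917 + 1042/742)*(-58 + (-107/917 + 1042/742)) + 3354698) = sqrt((-107*1/917 + 1042*(1/742))*(-58 + (-107*1/917 + 1042*(1/742))) + 3354698) = sqrt((-107/917 + 521/371)*(-58 + (-107/917 + 521/371)) + 3354698) = sqrt(8940*(-58 + 8940/6943)/6943 + 3354698) = sqrt((8940/6943)*(-393754/6943) + 3354698) = sqrt(-3520160760/48205249 + 3354698) = sqrt(161710532249042/48205249) = 7*sqrt(3300214943858)/6943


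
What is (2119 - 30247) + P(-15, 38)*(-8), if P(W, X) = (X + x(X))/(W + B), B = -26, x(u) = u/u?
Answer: -1152936/41 ≈ -28120.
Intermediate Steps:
x(u) = 1
P(W, X) = (1 + X)/(-26 + W) (P(W, X) = (X + 1)/(W - 26) = (1 + X)/(-26 + W))
(2119 - 30247) + P(-15, 38)*(-8) = (2119 - 30247) + ((1 + 38)/(-26 - 15))*(-8) = -28128 + (39/(-41))*(-8) = -28128 - 1/41*39*(-8) = -28128 - 39/41*(-8) = -28128 + 312/41 = -1152936/41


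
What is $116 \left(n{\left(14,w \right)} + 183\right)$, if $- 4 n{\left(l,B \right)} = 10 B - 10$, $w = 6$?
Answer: $19778$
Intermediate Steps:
$n{\left(l,B \right)} = \frac{5}{2} - \frac{5 B}{2}$ ($n{\left(l,B \right)} = - \frac{10 B - 10}{4} = - \frac{-10 + 10 B}{4} = \frac{5}{2} - \frac{5 B}{2}$)
$116 \left(n{\left(14,w \right)} + 183\right) = 116 \left(\left(\frac{5}{2} - 15\right) + 183\right) = 116 \left(- \frac{25}{2} + 183\right) = 116 \cdot \frac{341}{2} = 19778$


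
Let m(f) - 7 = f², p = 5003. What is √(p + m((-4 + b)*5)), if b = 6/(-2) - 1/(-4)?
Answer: √98385/4 ≈ 78.416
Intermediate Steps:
b = -11/4 (b = 6*(-½) - 1*(-¼) = -3 + ¼ = -11/4 ≈ -2.7500)
m(f) = 7 + f²
√(p + m((-4 + b)*5)) = √(5003 + (7 + ((-4 - 11/4)*5)²)) = √(5003 + (7 + (-27/4*5)²)) = √(5003 + (7 + (-135/4)²)) = √(5003 + (7 + 18225/16)) = √(5003 + 18337/16) = √(98385/16) = √98385/4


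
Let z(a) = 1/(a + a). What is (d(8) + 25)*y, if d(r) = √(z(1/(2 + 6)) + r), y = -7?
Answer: -175 - 14*√3 ≈ -199.25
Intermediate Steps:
z(a) = 1/(2*a)
d(r) = √(4 + r) (d(r) = √(1/(2*(1/(2 + 6))) + r) = √(1/(2*(1/8)) + r) = √(1/(2*(⅛)) + r) = √((½)*8 + r) = √(4 + r))
(d(8) + 25)*y = (√(4 + 8) + 25)*(-7) = (√12 + 25)*(-7) = (2*√3 + 25)*(-7) = (25 + 2*√3)*(-7) = -175 - 14*√3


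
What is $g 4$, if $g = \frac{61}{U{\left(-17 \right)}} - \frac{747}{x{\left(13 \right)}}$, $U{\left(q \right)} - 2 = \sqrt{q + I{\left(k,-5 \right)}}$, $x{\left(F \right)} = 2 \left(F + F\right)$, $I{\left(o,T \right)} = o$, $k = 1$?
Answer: $- \frac{2149}{65} - \frac{244 i}{5} \approx -33.062 - 48.8 i$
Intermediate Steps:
$x{\left(F \right)} = 4 F$ ($x{\left(F \right)} = 2 \cdot 2 F = 4 F$)
$U{\left(q \right)} = 2 + \sqrt{1 + q}$ ($U{\left(q \right)} = 2 + \sqrt{q + 1} = 2 + \sqrt{1 + q}$)
$g = - \frac{747}{52} + \frac{61 \left(2 - 4 i\right)}{20}$ ($g = \frac{61}{2 + \sqrt{1 - 17}} - \frac{747}{4 \cdot 13} = \frac{61}{2 + \sqrt{-16}} - \frac{747}{52} = \frac{61}{2 + 4 i} - \frac{747}{52} = 61 \frac{2 - 4 i}{20} - \frac{747}{52} = \frac{61 \left(2 - 4 i\right)}{20} - \frac{747}{52} = - \frac{747}{52} + \frac{61 \left(2 - 4 i\right)}{20} \approx -8.2654 - 12.2 i$)
$g 4 = \left(- \frac{2149}{260} - \frac{61 i}{5}\right) 4 = - \frac{2149}{65} - \frac{244 i}{5}$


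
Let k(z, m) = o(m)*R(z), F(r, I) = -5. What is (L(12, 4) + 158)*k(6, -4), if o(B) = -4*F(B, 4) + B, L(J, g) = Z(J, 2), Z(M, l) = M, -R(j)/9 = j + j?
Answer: -293760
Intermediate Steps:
R(j) = -18*j (R(j) = -9*(j + j) = -18*j)
L(J, g) = J
o(B) = 20 + B (o(B) = -4*(-5) + B = 20 + B)
k(z, m) = -18*z*(20 + m) (k(z, m) = (20 + m)*(-18*z) = -18*z*(20 + m))
(L(12, 4) + 158)*k(6, -4) = (12 + 158)*(-18*6*(20 - 4)) = 170*(-18*6*16) = 170*(-1728) = -293760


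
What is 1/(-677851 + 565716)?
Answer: -1/112135 ≈ -8.9178e-6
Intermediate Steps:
1/(-677851 + 565716) = 1/(-112135) = -1/112135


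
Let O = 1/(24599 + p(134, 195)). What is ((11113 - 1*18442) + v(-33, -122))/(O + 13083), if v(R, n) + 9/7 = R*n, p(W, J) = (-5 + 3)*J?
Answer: -279977085/1108542218 ≈ -0.25256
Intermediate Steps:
p(W, J) = -2*J
v(R, n) = -9/7 + R*n
O = 1/24209 (O = 1/(24599 - 2*195) = 1/(24599 - 390) = 1/24209 ≈ 4.1307e-5)
((11113 - 1*18442) + v(-33, -122))/(O + 13083) = ((11113 - 1*18442) + (-9/7 - 33*(-122)))/(1/24209 + 13083) = ((11113 - 18442) + (-9/7 + 4026))/(316726348/24209) = (-7329 + 28173/7)*(24209/316726348) = -23130/7*24209/316726348 = -279977085/1108542218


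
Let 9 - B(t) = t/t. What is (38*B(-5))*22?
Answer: 6688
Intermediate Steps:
B(t) = 8 (B(t) = 9 - t/t = 9 - 1*1 = 9 - 1 = 8)
(38*B(-5))*22 = (38*8)*22 = 304*22 = 6688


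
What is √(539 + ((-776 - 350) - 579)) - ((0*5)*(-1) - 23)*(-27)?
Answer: -621 + I*√1166 ≈ -621.0 + 34.147*I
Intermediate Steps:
√(539 + ((-776 - 350) - 579)) - ((0*5)*(-1) - 23)*(-27) = √(539 + (-1126 - 579)) - (0*(-1) - 23)*(-27) = √(539 - 1705) - (0 - 23)*(-27) = √(-1166) - (-23)*(-27) = I*√1166 - 1*621 = I*√1166 - 621 = -621 + I*√1166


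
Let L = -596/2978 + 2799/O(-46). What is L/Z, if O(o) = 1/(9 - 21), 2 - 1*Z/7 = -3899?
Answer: -7144690/5808589 ≈ -1.2300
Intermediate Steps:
Z = 27307 (Z = 14 - 7*(-3899) = 14 + 27293 = 27307)
O(o) = -1/12 (O(o) = 1/(-12) = -1/12)
L = -50012830/1489 (L = -596/2978 + 2799/(-1/12) = -596*1/2978 + 2799*(-12) = -298/1489 - 33588 = -50012830/1489 ≈ -33588.)
L/Z = -50012830/1489/27307 = -50012830/1489*1/27307 = -7144690/5808589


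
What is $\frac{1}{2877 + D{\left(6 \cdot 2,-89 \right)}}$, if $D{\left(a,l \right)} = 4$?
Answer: $\frac{1}{2881} \approx 0.0003471$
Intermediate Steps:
$\frac{1}{2877 + D{\left(6 \cdot 2,-89 \right)}} = \frac{1}{2877 + 4} = \frac{1}{2881}$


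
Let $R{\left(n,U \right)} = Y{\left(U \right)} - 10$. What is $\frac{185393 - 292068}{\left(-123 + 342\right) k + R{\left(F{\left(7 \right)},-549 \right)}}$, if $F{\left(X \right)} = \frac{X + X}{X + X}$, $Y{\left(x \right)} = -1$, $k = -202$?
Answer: $\frac{106675}{44249} \approx 2.4108$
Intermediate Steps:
$F{\left(X \right)} = 1$ ($F{\left(X \right)} = \frac{2 X}{2 X} = 2 X \frac{1}{2 X} = 1$)
$R{\left(n,U \right)} = -11$ ($R{\left(n,U \right)} = -1 - 10 = -11$)
$\frac{185393 - 292068}{\left(-123 + 342\right) k + R{\left(F{\left(7 \right)},-549 \right)}} = \frac{185393 - 292068}{\left(-123 + 342\right) \left(-202\right) - 11} = - \frac{106675}{219 \left(-202\right) - 11} = - \frac{106675}{-44238 - 11} = - \frac{106675}{-44249} = \left(-106675\right) \left(- \frac{1}{44249}\right) = \frac{106675}{44249}$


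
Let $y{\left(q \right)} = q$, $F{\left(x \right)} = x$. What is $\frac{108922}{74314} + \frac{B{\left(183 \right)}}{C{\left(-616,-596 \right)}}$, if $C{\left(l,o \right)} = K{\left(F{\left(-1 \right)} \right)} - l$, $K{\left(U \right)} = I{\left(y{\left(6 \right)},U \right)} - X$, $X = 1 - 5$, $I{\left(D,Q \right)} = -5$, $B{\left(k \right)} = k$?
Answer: $\frac{13431082}{7617185} \approx 1.7633$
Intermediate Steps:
$X = -4$
$K{\left(U \right)} = -1$ ($K{\left(U \right)} = -5 - -4 = -5 + 4 = -1$)
$C{\left(l,o \right)} = -1 - l$
$\frac{108922}{74314} + \frac{B{\left(183 \right)}}{C{\left(-616,-596 \right)}} = \frac{108922}{74314} + \frac{183}{-1 - -616} = 108922 \cdot \frac{1}{74314} + \frac{183}{-1 + 616} = \frac{54461}{37157} + \frac{183}{615} = \frac{54461}{37157} + 183 \cdot \frac{1}{615} = \frac{54461}{37157} + \frac{61}{205} = \frac{13431082}{7617185}$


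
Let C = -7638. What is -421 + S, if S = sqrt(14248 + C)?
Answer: -421 + sqrt(6610) ≈ -339.70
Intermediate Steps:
S = sqrt(6610) (S = sqrt(14248 - 7638) = sqrt(6610) ≈ 81.302)
-421 + S = -421 + sqrt(6610)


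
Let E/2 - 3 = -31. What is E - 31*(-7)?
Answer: 161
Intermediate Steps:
E = -56 (E = 6 + 2*(-31) = 6 - 62 = -56)
E - 31*(-7) = -56 - 31*(-7) = -56 + 217 = 161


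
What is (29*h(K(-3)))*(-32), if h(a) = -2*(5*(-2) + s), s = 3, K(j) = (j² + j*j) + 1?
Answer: -12992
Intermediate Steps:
K(j) = 1 + 2*j² (K(j) = (j² + j²) + 1 = 2*j² + 1 = 1 + 2*j²)
h(a) = 14 (h(a) = -2*(5*(-2) + 3) = -2*(-10 + 3) = -2*(-7) = 14)
(29*h(K(-3)))*(-32) = (29*14)*(-32) = 406*(-32) = -12992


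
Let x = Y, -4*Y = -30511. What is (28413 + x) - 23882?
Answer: 48635/4 ≈ 12159.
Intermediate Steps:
Y = 30511/4 (Y = -1/4*(-30511) = 30511/4 ≈ 7627.8)
x = 30511/4 ≈ 7627.8
(28413 + x) - 23882 = (28413 + 30511/4) - 23882 = 144163/4 - 23882 = 48635/4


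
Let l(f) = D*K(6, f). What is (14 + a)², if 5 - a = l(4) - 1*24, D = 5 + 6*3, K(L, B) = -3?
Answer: 12544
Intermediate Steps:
D = 23 (D = 5 + 18 = 23)
l(f) = -69 (l(f) = 23*(-3) = -69)
a = 98 (a = 5 - (-69 - 1*24) = 5 - (-69 - 24) = 5 - 1*(-93) = 5 + 93 = 98)
(14 + a)² = (14 + 98)² = 112² = 12544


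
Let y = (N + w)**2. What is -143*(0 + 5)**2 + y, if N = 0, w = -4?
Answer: -3559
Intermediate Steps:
y = 16 (y = (0 - 4)**2 = (-4)**2 = 16)
-143*(0 + 5)**2 + y = -143*(0 + 5)**2 + 16 = -143*5**2 + 16 = -143*25 + 16 = -3575 + 16 = -3559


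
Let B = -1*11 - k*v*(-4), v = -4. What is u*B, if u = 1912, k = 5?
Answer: -173992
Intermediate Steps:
B = -91 (B = -1*11 - 5*(-4)*(-4) = -11 - (-20)*(-4) = -11 - 1*80 = -11 - 80 = -91)
u*B = 1912*(-91) = -173992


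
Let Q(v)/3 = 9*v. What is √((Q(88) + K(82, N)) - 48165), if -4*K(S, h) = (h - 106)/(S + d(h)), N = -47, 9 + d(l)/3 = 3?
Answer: I*√11721831/16 ≈ 213.98*I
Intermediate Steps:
d(l) = -18 (d(l) = -27 + 3*3 = -27 + 9 = -18)
Q(v) = 27*v (Q(v) = 3*(9*v) = 27*v)
K(S, h) = -(-106 + h)/(4*(-18 + S)) (K(S, h) = -(h - 106)/(4*(S - 18)) = -(-106 + h)/(4*(-18 + S)))
√((Q(88) + K(82, N)) - 48165) = √((27*88 + (106 - 1*(-47))/(4*(-18 + 82))) - 48165) = √((2376 + (¼)*(106 + 47)/64) - 48165) = √((2376 + (¼)*(1/64)*153) - 48165) = √((2376 + 153/256) - 48165) = √(608409/256 - 48165) = √(-11721831/256) = I*√11721831/16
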